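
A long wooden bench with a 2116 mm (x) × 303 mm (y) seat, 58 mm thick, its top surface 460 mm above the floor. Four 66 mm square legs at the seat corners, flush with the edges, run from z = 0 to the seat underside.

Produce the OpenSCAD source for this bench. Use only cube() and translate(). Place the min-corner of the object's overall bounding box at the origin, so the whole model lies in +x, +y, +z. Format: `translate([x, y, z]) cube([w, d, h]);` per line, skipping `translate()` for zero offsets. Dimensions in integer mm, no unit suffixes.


translate([0, 0, 402]) cube([2116, 303, 58]);
cube([66, 66, 402]);
translate([0, 237, 0]) cube([66, 66, 402]);
translate([2050, 0, 0]) cube([66, 66, 402]);
translate([2050, 237, 0]) cube([66, 66, 402]);


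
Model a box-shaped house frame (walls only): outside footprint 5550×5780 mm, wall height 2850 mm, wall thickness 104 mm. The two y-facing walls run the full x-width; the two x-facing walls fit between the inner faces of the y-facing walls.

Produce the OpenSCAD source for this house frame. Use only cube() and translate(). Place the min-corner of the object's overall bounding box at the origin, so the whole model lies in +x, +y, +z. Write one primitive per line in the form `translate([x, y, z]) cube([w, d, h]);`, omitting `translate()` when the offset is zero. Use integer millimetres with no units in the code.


cube([5550, 104, 2850]);
translate([0, 5676, 0]) cube([5550, 104, 2850]);
translate([0, 104, 0]) cube([104, 5572, 2850]);
translate([5446, 104, 0]) cube([104, 5572, 2850]);


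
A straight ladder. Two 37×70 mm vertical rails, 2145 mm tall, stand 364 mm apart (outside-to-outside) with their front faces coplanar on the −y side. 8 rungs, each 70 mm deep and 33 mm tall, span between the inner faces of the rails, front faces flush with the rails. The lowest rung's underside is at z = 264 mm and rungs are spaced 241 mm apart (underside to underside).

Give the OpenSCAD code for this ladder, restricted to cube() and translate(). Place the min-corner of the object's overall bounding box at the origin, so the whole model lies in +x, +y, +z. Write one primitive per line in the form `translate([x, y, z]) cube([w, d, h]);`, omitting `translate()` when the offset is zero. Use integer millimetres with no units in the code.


cube([37, 70, 2145]);
translate([327, 0, 0]) cube([37, 70, 2145]);
translate([37, 0, 264]) cube([290, 70, 33]);
translate([37, 0, 505]) cube([290, 70, 33]);
translate([37, 0, 746]) cube([290, 70, 33]);
translate([37, 0, 987]) cube([290, 70, 33]);
translate([37, 0, 1228]) cube([290, 70, 33]);
translate([37, 0, 1469]) cube([290, 70, 33]);
translate([37, 0, 1710]) cube([290, 70, 33]);
translate([37, 0, 1951]) cube([290, 70, 33]);


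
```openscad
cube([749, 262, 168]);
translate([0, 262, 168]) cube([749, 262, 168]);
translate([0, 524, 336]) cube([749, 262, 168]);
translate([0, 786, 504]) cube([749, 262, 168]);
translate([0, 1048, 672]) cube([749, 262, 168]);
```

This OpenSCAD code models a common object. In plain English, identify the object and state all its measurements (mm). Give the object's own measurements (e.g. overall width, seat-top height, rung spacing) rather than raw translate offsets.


A straight staircase of 5 solid steps. Each step is 749 mm wide (x), 262 mm deep (y, the going) and 168 mm tall (the rise). The first step rests on the floor; each subsequent step sits one going further in +y and one rise higher in +z, directly behind and above the previous step with no overlap.


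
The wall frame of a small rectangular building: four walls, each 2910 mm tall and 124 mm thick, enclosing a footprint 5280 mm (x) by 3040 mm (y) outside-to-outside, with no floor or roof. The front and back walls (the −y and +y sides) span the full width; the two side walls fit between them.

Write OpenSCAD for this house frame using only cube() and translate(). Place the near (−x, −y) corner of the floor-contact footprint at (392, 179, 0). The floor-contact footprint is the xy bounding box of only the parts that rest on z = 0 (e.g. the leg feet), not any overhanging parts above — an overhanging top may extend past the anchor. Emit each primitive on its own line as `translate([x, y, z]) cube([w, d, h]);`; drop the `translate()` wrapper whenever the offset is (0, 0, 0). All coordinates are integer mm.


translate([392, 179, 0]) cube([5280, 124, 2910]);
translate([392, 3095, 0]) cube([5280, 124, 2910]);
translate([392, 303, 0]) cube([124, 2792, 2910]);
translate([5548, 303, 0]) cube([124, 2792, 2910]);


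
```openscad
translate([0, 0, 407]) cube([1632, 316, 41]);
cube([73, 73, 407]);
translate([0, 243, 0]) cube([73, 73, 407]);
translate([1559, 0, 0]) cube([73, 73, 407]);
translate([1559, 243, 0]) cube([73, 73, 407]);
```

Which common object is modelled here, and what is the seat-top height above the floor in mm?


A bench. The seat-top height is 448 mm.

A long slab on four corner posts — a bench. The slab sits at z = 407 with thickness 41, so the top is 407 + 41 = 448 mm.


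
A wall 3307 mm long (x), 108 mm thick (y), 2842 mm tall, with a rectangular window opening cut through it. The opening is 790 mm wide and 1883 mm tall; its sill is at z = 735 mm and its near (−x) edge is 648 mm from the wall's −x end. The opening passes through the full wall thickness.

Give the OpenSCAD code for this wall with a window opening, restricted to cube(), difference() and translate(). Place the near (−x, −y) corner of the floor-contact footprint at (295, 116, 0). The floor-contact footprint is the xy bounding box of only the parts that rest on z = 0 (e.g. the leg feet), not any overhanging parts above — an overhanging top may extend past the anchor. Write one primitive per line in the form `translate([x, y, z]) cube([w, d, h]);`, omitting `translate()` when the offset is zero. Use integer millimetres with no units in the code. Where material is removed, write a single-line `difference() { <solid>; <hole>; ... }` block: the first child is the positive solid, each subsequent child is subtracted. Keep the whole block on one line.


difference() { translate([295, 116, 0]) cube([3307, 108, 2842]); translate([943, 116, 735]) cube([790, 108, 1883]); }


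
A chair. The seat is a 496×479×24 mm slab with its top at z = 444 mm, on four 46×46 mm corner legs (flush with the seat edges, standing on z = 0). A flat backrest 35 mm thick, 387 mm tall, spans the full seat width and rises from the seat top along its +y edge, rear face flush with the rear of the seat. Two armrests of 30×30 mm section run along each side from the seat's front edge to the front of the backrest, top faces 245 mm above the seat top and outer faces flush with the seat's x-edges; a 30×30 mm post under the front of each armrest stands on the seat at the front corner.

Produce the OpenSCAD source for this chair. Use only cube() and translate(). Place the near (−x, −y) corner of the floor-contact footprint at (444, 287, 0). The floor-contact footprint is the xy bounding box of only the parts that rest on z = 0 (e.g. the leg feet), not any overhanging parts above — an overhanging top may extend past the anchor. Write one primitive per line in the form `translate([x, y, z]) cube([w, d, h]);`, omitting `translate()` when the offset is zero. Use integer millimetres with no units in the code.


translate([444, 287, 420]) cube([496, 479, 24]);
translate([444, 287, 0]) cube([46, 46, 420]);
translate([894, 287, 0]) cube([46, 46, 420]);
translate([444, 720, 0]) cube([46, 46, 420]);
translate([894, 720, 0]) cube([46, 46, 420]);
translate([444, 731, 444]) cube([496, 35, 387]);
translate([444, 287, 659]) cube([30, 444, 30]);
translate([910, 287, 659]) cube([30, 444, 30]);
translate([444, 287, 444]) cube([30, 30, 215]);
translate([910, 287, 444]) cube([30, 30, 215]);


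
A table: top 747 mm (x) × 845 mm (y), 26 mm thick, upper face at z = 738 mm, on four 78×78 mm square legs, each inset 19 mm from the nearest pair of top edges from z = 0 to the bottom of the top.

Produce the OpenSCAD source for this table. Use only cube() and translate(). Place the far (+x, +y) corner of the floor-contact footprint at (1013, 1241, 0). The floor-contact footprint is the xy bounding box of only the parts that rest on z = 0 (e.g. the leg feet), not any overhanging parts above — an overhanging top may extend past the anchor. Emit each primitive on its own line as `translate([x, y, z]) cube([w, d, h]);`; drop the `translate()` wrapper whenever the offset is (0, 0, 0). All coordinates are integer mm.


translate([285, 415, 712]) cube([747, 845, 26]);
translate([304, 434, 0]) cube([78, 78, 712]);
translate([935, 434, 0]) cube([78, 78, 712]);
translate([304, 1163, 0]) cube([78, 78, 712]);
translate([935, 1163, 0]) cube([78, 78, 712]);


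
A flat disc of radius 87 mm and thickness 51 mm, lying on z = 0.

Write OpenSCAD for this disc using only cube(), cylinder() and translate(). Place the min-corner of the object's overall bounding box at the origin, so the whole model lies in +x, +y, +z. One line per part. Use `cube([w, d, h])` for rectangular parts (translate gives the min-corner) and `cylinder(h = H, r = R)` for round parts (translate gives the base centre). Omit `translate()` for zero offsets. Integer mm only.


translate([87, 87, 0]) cylinder(h = 51, r = 87);


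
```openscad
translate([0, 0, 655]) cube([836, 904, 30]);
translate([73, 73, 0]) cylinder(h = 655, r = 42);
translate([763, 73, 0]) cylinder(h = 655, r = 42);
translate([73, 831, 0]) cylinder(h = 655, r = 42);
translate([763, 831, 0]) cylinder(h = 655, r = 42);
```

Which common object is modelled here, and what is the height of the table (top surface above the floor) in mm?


A table. The table height is 685 mm.

A 836×904×30 slab sits at z = 655 on four Ø84 mm round legs — a table. The top surface is at 655 + 30 = 685 mm.


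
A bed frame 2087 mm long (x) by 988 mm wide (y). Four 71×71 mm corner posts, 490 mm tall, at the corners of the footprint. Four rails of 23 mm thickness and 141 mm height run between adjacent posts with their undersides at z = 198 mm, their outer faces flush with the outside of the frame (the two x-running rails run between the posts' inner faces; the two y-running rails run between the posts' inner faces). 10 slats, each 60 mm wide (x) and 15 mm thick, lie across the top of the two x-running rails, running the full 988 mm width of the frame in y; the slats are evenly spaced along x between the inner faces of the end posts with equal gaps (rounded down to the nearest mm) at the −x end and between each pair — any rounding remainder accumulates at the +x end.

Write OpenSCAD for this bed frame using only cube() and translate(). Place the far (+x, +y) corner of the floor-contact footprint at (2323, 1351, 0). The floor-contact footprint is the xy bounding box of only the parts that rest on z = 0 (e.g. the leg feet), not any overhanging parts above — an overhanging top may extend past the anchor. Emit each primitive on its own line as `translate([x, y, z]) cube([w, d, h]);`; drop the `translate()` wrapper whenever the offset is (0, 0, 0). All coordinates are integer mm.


// slat z = rail_z + rail_h = 198 + 141 = 339
// slat gap = ⌊(1945 − 10·60) / 11⌋ = 122
translate([236, 363, 0]) cube([71, 71, 490]);
translate([236, 1280, 0]) cube([71, 71, 490]);
translate([2252, 363, 0]) cube([71, 71, 490]);
translate([2252, 1280, 0]) cube([71, 71, 490]);
translate([307, 363, 198]) cube([1945, 23, 141]);
translate([307, 1328, 198]) cube([1945, 23, 141]);
translate([236, 434, 198]) cube([23, 846, 141]);
translate([2300, 434, 198]) cube([23, 846, 141]);
translate([429, 363, 339]) cube([60, 988, 15]);
translate([611, 363, 339]) cube([60, 988, 15]);
translate([793, 363, 339]) cube([60, 988, 15]);
translate([975, 363, 339]) cube([60, 988, 15]);
translate([1157, 363, 339]) cube([60, 988, 15]);
translate([1339, 363, 339]) cube([60, 988, 15]);
translate([1521, 363, 339]) cube([60, 988, 15]);
translate([1703, 363, 339]) cube([60, 988, 15]);
translate([1885, 363, 339]) cube([60, 988, 15]);
translate([2067, 363, 339]) cube([60, 988, 15]);


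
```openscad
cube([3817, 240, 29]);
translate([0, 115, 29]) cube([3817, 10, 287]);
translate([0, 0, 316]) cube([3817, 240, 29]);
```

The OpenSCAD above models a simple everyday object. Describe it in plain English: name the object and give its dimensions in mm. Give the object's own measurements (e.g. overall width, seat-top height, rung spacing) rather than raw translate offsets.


An I-beam lying along x, 3817 mm long. Overall section height 345 mm. Two flanges 240 mm wide (y) and 29 mm thick, one on the floor and one at the top; a web 10 mm thick runs between them, centred on the flange width.


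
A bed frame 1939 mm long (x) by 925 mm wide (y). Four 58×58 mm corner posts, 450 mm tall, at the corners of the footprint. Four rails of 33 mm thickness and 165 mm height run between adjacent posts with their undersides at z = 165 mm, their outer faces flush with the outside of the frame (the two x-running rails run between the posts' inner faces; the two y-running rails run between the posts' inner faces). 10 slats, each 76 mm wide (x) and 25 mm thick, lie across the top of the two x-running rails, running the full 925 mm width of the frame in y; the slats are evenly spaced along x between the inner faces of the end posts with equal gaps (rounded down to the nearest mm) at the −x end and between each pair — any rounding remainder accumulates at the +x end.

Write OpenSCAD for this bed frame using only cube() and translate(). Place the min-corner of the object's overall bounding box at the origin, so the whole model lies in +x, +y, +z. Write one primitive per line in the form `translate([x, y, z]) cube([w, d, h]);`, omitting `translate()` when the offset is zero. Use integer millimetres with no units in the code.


cube([58, 58, 450]);
translate([0, 867, 0]) cube([58, 58, 450]);
translate([1881, 0, 0]) cube([58, 58, 450]);
translate([1881, 867, 0]) cube([58, 58, 450]);
translate([58, 0, 165]) cube([1823, 33, 165]);
translate([58, 892, 165]) cube([1823, 33, 165]);
translate([0, 58, 165]) cube([33, 809, 165]);
translate([1906, 58, 165]) cube([33, 809, 165]);
translate([154, 0, 330]) cube([76, 925, 25]);
translate([326, 0, 330]) cube([76, 925, 25]);
translate([498, 0, 330]) cube([76, 925, 25]);
translate([670, 0, 330]) cube([76, 925, 25]);
translate([842, 0, 330]) cube([76, 925, 25]);
translate([1014, 0, 330]) cube([76, 925, 25]);
translate([1186, 0, 330]) cube([76, 925, 25]);
translate([1358, 0, 330]) cube([76, 925, 25]);
translate([1530, 0, 330]) cube([76, 925, 25]);
translate([1702, 0, 330]) cube([76, 925, 25]);


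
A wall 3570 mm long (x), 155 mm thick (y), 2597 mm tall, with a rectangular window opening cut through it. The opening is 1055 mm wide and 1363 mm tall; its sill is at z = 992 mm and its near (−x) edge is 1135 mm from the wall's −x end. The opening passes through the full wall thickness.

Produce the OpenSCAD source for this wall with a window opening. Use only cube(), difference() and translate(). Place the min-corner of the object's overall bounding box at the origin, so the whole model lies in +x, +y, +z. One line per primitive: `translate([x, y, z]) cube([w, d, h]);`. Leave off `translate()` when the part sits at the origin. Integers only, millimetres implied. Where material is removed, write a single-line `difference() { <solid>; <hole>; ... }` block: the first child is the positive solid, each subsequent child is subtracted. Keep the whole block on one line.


difference() { cube([3570, 155, 2597]); translate([1135, 0, 992]) cube([1055, 155, 1363]); }


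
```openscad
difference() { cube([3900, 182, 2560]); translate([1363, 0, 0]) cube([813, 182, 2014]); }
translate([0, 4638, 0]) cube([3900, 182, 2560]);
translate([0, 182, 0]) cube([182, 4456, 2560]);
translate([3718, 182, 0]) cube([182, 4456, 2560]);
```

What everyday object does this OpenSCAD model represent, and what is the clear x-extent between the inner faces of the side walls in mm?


A single room. The interior width is 3536 mm.

Four walls enclosing a rectangle with a door in the front wall — a room. Outside width 3900 minus two 182 mm walls gives 3536 mm.


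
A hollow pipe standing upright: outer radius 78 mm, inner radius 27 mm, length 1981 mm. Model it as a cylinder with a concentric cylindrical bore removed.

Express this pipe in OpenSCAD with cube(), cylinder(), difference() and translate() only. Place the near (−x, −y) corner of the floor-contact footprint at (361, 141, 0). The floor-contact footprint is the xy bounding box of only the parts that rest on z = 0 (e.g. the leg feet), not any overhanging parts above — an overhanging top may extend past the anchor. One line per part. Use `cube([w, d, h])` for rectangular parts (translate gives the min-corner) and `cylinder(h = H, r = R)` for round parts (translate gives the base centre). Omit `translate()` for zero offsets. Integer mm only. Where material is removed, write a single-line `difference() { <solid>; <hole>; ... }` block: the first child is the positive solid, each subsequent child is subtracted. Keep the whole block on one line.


difference() { translate([439, 219, 0]) cylinder(h = 1981, r = 78); translate([439, 219, 0]) cylinder(h = 1981, r = 27); }


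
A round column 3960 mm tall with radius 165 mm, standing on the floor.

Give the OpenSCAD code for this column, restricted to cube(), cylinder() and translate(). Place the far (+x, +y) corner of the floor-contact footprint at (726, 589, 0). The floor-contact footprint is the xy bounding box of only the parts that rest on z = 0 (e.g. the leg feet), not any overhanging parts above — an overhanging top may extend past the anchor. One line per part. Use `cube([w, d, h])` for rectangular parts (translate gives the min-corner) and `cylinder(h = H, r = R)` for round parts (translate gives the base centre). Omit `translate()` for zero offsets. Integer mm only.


translate([561, 424, 0]) cylinder(h = 3960, r = 165);


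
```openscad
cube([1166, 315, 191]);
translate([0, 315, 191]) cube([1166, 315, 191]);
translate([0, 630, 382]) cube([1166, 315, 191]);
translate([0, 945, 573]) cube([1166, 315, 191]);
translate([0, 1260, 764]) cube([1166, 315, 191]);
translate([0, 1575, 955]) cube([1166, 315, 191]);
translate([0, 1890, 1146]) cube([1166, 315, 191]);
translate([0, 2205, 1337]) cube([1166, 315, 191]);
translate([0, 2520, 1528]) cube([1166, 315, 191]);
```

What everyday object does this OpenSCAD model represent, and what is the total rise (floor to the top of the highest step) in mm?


A staircase. The total rise is 1719 mm.

9 identical blocks, each offset up and back from the previous — a staircase. Each step is 191 mm tall and there are 9 of them, so the total rise is 9 × 191 = 1719 mm.


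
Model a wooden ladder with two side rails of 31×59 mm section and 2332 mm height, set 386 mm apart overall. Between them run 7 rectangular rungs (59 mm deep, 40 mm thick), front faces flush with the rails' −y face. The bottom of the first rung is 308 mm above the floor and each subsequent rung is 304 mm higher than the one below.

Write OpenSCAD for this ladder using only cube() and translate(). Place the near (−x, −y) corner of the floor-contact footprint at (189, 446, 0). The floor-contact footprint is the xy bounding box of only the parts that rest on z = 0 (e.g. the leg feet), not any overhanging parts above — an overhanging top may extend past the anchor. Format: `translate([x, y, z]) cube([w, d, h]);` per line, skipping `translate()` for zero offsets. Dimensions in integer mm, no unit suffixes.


translate([189, 446, 0]) cube([31, 59, 2332]);
translate([544, 446, 0]) cube([31, 59, 2332]);
translate([220, 446, 308]) cube([324, 59, 40]);
translate([220, 446, 612]) cube([324, 59, 40]);
translate([220, 446, 916]) cube([324, 59, 40]);
translate([220, 446, 1220]) cube([324, 59, 40]);
translate([220, 446, 1524]) cube([324, 59, 40]);
translate([220, 446, 1828]) cube([324, 59, 40]);
translate([220, 446, 2132]) cube([324, 59, 40]);


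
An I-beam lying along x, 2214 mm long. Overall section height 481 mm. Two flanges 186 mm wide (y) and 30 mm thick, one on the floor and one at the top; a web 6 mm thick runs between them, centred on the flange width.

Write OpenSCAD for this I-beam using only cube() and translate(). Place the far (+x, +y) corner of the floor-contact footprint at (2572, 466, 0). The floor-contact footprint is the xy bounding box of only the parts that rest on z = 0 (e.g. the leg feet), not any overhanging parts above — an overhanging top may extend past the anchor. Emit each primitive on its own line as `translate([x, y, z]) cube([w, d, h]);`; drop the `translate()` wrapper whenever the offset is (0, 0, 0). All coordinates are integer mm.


translate([358, 280, 0]) cube([2214, 186, 30]);
translate([358, 370, 30]) cube([2214, 6, 421]);
translate([358, 280, 451]) cube([2214, 186, 30]);


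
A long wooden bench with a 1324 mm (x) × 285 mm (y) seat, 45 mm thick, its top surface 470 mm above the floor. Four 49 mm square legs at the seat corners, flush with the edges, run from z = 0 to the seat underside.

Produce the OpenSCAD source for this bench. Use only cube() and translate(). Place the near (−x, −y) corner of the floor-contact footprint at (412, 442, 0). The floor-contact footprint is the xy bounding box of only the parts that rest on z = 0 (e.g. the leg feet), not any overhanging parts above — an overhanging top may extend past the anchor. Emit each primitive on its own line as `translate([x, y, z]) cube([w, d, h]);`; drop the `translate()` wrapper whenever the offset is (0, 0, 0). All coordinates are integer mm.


translate([412, 442, 425]) cube([1324, 285, 45]);
translate([412, 442, 0]) cube([49, 49, 425]);
translate([412, 678, 0]) cube([49, 49, 425]);
translate([1687, 442, 0]) cube([49, 49, 425]);
translate([1687, 678, 0]) cube([49, 49, 425]);


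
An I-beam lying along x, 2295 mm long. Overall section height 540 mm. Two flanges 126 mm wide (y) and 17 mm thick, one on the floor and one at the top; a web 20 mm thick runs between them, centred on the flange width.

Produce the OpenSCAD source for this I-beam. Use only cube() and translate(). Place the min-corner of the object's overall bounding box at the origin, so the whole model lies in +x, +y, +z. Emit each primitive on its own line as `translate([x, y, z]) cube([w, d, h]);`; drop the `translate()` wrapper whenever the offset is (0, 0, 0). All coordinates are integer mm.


cube([2295, 126, 17]);
translate([0, 53, 17]) cube([2295, 20, 506]);
translate([0, 0, 523]) cube([2295, 126, 17]);


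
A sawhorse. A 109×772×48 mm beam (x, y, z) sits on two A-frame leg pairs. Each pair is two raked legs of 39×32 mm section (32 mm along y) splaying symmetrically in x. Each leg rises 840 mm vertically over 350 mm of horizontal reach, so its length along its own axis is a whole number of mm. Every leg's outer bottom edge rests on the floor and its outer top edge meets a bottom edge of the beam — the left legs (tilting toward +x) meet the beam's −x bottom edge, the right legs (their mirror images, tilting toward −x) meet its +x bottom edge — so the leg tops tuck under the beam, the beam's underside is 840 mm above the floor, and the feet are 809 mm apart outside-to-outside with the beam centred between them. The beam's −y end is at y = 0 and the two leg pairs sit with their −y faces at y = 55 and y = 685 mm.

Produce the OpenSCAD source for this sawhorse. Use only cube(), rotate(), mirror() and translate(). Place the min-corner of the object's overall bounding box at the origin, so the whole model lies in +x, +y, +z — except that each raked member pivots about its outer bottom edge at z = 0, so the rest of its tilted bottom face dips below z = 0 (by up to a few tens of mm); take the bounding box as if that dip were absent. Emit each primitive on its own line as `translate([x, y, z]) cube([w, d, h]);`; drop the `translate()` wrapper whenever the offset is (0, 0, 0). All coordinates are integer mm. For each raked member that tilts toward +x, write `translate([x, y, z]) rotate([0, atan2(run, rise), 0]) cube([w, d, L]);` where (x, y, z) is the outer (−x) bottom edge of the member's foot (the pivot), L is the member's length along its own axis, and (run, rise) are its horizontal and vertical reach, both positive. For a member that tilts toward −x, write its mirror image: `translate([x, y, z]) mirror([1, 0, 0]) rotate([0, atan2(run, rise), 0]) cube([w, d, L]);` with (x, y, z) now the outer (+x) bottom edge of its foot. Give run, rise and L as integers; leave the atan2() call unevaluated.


translate([350, 0, 840]) cube([109, 772, 48]);
translate([0, 55, 0]) rotate([0, atan2(350, 840), 0]) cube([39, 32, 910]);
translate([809, 55, 0]) mirror([1, 0, 0]) rotate([0, atan2(350, 840), 0]) cube([39, 32, 910]);
translate([0, 685, 0]) rotate([0, atan2(350, 840), 0]) cube([39, 32, 910]);
translate([809, 685, 0]) mirror([1, 0, 0]) rotate([0, atan2(350, 840), 0]) cube([39, 32, 910]);


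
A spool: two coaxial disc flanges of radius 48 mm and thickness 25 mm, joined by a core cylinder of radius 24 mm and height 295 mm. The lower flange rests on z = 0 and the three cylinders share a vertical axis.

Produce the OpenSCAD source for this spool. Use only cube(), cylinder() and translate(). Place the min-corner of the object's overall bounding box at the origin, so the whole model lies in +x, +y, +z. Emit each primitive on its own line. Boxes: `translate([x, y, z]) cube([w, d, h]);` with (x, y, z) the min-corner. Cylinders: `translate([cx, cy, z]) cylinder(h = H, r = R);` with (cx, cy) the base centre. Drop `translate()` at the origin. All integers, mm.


translate([48, 48, 0]) cylinder(h = 25, r = 48);
translate([48, 48, 25]) cylinder(h = 295, r = 24);
translate([48, 48, 320]) cylinder(h = 25, r = 48);


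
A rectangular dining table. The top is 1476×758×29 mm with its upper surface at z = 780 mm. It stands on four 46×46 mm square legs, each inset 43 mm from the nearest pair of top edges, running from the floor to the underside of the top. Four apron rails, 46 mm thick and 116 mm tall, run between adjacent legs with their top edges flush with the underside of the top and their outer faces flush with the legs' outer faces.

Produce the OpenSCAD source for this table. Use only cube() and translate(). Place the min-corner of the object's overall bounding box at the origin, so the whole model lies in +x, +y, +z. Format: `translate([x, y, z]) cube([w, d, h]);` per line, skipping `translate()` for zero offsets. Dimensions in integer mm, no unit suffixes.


// leg_h = 780 - 29 = 751
// apron z = 751 - 116 = 635
translate([0, 0, 751]) cube([1476, 758, 29]);
translate([43, 43, 0]) cube([46, 46, 751]);
translate([1387, 43, 0]) cube([46, 46, 751]);
translate([43, 669, 0]) cube([46, 46, 751]);
translate([1387, 669, 0]) cube([46, 46, 751]);
translate([89, 43, 635]) cube([1298, 46, 116]);
translate([89, 669, 635]) cube([1298, 46, 116]);
translate([43, 89, 635]) cube([46, 580, 116]);
translate([1387, 89, 635]) cube([46, 580, 116]);


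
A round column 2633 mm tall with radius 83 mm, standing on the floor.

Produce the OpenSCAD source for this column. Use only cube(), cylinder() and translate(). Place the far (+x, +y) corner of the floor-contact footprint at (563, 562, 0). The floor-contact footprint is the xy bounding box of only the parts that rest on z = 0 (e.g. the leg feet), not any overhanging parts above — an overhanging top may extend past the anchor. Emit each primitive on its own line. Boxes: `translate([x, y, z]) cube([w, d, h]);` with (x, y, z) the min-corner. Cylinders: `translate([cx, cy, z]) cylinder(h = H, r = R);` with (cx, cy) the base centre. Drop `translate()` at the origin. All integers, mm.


translate([480, 479, 0]) cylinder(h = 2633, r = 83);


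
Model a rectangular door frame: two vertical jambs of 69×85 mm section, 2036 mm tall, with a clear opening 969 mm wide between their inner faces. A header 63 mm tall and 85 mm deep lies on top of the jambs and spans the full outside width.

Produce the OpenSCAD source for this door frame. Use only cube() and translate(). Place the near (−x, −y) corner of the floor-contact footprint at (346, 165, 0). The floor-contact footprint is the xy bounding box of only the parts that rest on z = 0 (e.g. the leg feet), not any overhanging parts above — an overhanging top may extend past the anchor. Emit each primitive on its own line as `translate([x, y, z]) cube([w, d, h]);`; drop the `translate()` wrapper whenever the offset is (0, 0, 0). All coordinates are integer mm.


translate([346, 165, 0]) cube([69, 85, 2036]);
translate([1384, 165, 0]) cube([69, 85, 2036]);
translate([346, 165, 2036]) cube([1107, 85, 63]);


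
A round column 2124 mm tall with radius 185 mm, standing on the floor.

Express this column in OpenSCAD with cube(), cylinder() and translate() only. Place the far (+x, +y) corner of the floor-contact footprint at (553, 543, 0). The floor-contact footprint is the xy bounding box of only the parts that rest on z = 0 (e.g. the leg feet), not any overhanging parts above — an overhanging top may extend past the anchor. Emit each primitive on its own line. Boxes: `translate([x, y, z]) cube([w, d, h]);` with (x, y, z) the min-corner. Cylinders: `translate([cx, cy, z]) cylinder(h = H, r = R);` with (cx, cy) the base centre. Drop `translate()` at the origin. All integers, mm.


translate([368, 358, 0]) cylinder(h = 2124, r = 185);


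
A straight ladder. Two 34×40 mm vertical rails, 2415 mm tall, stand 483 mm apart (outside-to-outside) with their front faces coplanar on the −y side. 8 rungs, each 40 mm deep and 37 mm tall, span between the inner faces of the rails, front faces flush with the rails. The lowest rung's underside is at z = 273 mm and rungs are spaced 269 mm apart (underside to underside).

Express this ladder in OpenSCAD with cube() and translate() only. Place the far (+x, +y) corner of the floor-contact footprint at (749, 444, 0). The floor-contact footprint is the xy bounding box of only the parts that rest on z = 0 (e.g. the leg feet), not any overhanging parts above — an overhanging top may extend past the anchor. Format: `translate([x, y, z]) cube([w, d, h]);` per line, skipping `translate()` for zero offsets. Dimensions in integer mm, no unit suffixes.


translate([266, 404, 0]) cube([34, 40, 2415]);
translate([715, 404, 0]) cube([34, 40, 2415]);
translate([300, 404, 273]) cube([415, 40, 37]);
translate([300, 404, 542]) cube([415, 40, 37]);
translate([300, 404, 811]) cube([415, 40, 37]);
translate([300, 404, 1080]) cube([415, 40, 37]);
translate([300, 404, 1349]) cube([415, 40, 37]);
translate([300, 404, 1618]) cube([415, 40, 37]);
translate([300, 404, 1887]) cube([415, 40, 37]);
translate([300, 404, 2156]) cube([415, 40, 37]);


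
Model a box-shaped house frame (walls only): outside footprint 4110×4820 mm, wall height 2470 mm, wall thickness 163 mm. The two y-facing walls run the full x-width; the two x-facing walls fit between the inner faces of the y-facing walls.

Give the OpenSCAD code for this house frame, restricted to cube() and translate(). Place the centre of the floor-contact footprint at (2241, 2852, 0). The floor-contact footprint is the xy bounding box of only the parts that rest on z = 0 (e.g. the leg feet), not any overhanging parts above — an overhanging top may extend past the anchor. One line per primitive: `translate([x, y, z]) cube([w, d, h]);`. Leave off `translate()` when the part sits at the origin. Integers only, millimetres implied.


translate([186, 442, 0]) cube([4110, 163, 2470]);
translate([186, 5099, 0]) cube([4110, 163, 2470]);
translate([186, 605, 0]) cube([163, 4494, 2470]);
translate([4133, 605, 0]) cube([163, 4494, 2470]);


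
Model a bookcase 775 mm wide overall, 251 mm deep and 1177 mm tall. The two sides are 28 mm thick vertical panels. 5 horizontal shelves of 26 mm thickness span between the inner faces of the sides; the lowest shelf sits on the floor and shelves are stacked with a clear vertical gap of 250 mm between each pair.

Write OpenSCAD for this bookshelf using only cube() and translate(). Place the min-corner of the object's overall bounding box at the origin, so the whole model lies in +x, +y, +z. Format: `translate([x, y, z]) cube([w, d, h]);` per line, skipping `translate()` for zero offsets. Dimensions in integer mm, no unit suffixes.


cube([28, 251, 1177]);
translate([747, 0, 0]) cube([28, 251, 1177]);
translate([28, 0, 0]) cube([719, 251, 26]);
translate([28, 0, 276]) cube([719, 251, 26]);
translate([28, 0, 552]) cube([719, 251, 26]);
translate([28, 0, 828]) cube([719, 251, 26]);
translate([28, 0, 1104]) cube([719, 251, 26]);


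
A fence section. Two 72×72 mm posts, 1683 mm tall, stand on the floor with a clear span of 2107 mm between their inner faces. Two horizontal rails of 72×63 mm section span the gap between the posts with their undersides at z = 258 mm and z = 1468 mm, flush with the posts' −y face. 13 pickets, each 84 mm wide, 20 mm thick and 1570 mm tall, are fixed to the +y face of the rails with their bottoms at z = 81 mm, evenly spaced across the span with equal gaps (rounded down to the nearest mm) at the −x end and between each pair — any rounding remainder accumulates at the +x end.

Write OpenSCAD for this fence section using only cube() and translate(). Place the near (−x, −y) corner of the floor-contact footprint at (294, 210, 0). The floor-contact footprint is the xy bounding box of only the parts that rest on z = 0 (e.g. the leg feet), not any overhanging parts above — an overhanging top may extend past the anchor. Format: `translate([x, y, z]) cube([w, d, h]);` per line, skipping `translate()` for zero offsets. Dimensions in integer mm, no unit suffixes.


translate([294, 210, 0]) cube([72, 72, 1683]);
translate([2473, 210, 0]) cube([72, 72, 1683]);
translate([366, 210, 258]) cube([2107, 72, 63]);
translate([366, 210, 1468]) cube([2107, 72, 63]);
translate([438, 282, 81]) cube([84, 20, 1570]);
translate([594, 282, 81]) cube([84, 20, 1570]);
translate([750, 282, 81]) cube([84, 20, 1570]);
translate([906, 282, 81]) cube([84, 20, 1570]);
translate([1062, 282, 81]) cube([84, 20, 1570]);
translate([1218, 282, 81]) cube([84, 20, 1570]);
translate([1374, 282, 81]) cube([84, 20, 1570]);
translate([1530, 282, 81]) cube([84, 20, 1570]);
translate([1686, 282, 81]) cube([84, 20, 1570]);
translate([1842, 282, 81]) cube([84, 20, 1570]);
translate([1998, 282, 81]) cube([84, 20, 1570]);
translate([2154, 282, 81]) cube([84, 20, 1570]);
translate([2310, 282, 81]) cube([84, 20, 1570]);


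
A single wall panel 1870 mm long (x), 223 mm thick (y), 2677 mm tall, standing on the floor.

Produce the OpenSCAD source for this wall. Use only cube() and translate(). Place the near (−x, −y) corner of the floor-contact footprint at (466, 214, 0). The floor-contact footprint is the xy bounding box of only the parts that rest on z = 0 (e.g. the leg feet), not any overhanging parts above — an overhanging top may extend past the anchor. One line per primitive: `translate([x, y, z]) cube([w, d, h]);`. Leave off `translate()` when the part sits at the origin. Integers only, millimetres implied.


translate([466, 214, 0]) cube([1870, 223, 2677]);


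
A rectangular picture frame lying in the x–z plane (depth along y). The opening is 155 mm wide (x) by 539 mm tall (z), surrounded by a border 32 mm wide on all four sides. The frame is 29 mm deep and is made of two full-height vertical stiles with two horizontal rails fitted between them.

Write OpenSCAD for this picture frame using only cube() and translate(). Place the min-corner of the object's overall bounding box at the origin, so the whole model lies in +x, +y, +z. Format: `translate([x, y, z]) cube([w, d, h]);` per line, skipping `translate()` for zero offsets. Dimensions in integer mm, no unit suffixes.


cube([32, 29, 603]);
translate([187, 0, 0]) cube([32, 29, 603]);
translate([32, 0, 0]) cube([155, 29, 32]);
translate([32, 0, 571]) cube([155, 29, 32]);


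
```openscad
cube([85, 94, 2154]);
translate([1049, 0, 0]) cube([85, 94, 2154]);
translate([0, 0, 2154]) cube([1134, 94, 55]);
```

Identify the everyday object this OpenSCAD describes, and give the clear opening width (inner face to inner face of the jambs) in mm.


A door frame. The clear opening width is 964 mm.

Two 2154 mm tall posts with a header on top — a door frame. The left jamb is 85 mm wide at x = 0; the right jamb starts at x = 1049. The clear opening is 1049 − 85 = 964 mm.


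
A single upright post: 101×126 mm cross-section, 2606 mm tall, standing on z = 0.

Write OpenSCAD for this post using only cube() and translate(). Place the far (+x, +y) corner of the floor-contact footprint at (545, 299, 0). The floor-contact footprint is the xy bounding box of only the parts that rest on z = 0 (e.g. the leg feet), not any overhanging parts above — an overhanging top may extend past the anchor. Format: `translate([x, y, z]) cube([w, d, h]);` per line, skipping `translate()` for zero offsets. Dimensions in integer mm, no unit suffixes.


translate([444, 173, 0]) cube([101, 126, 2606]);


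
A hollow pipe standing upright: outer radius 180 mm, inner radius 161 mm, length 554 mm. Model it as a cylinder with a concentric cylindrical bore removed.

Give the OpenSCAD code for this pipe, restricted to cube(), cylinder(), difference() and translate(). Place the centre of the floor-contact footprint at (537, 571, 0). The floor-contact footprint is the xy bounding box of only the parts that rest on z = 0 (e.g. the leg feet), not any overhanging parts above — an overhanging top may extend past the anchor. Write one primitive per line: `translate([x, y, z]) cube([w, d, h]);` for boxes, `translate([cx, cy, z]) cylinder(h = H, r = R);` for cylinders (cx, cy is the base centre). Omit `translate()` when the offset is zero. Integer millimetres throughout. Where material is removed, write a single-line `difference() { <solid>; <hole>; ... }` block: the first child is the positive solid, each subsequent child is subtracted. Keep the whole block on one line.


difference() { translate([537, 571, 0]) cylinder(h = 554, r = 180); translate([537, 571, 0]) cylinder(h = 554, r = 161); }


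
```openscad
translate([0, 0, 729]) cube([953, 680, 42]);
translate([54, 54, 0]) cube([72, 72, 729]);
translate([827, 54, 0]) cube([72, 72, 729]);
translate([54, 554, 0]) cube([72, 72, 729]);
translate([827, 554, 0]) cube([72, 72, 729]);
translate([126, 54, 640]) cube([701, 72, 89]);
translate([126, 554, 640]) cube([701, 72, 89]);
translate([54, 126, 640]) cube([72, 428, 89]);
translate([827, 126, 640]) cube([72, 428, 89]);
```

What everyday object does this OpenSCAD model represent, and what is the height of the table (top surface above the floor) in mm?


A table. The table height is 771 mm.

A 953×680×42 slab sits at z = 729 on four 72 mm square posts — a table. The top surface is at 729 + 42 = 771 mm.


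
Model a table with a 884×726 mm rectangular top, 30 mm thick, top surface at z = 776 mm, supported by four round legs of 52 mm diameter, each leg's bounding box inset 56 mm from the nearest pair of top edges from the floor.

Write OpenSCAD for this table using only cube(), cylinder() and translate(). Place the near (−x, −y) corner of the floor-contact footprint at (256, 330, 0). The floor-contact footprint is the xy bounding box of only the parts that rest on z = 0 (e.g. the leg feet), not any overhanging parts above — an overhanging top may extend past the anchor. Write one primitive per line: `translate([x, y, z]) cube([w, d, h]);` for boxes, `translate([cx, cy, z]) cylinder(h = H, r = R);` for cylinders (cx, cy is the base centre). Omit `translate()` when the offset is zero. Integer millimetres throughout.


translate([200, 274, 746]) cube([884, 726, 30]);
translate([282, 356, 0]) cylinder(h = 746, r = 26);
translate([1002, 356, 0]) cylinder(h = 746, r = 26);
translate([282, 918, 0]) cylinder(h = 746, r = 26);
translate([1002, 918, 0]) cylinder(h = 746, r = 26);


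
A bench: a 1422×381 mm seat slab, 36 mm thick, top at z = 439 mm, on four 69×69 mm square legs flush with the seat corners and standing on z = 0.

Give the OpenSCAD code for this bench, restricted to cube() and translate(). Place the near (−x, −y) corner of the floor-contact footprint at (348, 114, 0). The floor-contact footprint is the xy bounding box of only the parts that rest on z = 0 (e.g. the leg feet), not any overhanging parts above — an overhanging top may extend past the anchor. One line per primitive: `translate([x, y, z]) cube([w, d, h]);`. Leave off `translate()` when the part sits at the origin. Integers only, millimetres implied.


translate([348, 114, 403]) cube([1422, 381, 36]);
translate([348, 114, 0]) cube([69, 69, 403]);
translate([348, 426, 0]) cube([69, 69, 403]);
translate([1701, 114, 0]) cube([69, 69, 403]);
translate([1701, 426, 0]) cube([69, 69, 403]);
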